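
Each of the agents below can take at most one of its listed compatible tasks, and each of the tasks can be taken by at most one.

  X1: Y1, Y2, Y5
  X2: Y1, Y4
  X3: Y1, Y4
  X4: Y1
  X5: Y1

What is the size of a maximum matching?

Unit-capacity flow: source→left, listed edges, right→sink; max matching = max flow.
Augmenting path X1→Y1 (+1); matched 1.
Augmenting path X2→Y4 (+1); matched 2.
Augmenting path X3→Y1→X1→Y2 (+1); matched 3.
No augmenting path remains; maximum matching = 3.
König certificate: {X1, Y1, Y4} is a vertex cover of size 3 (every listed pair touches it), so no matching can be larger.

3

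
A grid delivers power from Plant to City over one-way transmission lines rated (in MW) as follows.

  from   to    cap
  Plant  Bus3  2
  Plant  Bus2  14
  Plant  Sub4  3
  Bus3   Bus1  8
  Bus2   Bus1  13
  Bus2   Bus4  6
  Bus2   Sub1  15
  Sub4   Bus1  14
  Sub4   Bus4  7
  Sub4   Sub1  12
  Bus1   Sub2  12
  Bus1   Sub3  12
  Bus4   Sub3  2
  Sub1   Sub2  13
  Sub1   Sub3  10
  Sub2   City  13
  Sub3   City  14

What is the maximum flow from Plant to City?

19

Augment Plant→Bus3→Bus1→Sub2→City: bottleneck 2, flow now 2.
Augment Plant→Bus2→Bus1→Sub2→City: bottleneck 10, flow now 12.
Augment Plant→Bus2→Bus1→Sub3→City: bottleneck 3, flow now 15.
Augment Plant→Bus2→Bus4→Sub3→City: bottleneck 1, flow now 16.
Augment Plant→Sub4→Bus1→Sub3→City: bottleneck 3, flow now 19.
No augmenting path remains; maximum flow = 19.
In the residual graph, reachable from Plant: {Plant}.
Min-cut edges: Plant→Bus3 (2), Plant→Bus2 (14), Plant→Sub4 (3); capacity 2 + 14 + 3 = 19.
This cut is saturated, so no flow can exceed 19.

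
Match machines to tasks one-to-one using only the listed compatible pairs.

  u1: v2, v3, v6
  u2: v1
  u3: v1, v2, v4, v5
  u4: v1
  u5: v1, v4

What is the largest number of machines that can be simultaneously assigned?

Unit-capacity flow: source→left, listed edges, right→sink; max matching = max flow.
Augmenting path u1→v2 (+1); matched 1.
Augmenting path u2→v1 (+1); matched 2.
Augmenting path u3→v4 (+1); matched 3.
Augmenting path u5→v4→u3→v5 (+1); matched 4.
No augmenting path remains; maximum matching = 4.
König certificate: {u1, u3, u5, v1} is a vertex cover of size 4 (every listed pair touches it), so no matching can be larger.

4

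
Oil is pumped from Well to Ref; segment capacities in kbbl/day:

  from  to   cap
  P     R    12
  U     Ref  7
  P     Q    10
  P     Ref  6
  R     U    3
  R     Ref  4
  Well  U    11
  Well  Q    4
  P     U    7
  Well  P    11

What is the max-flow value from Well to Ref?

17

Augment Well→P→Ref: bottleneck 6, flow now 6.
Augment Well→U→Ref: bottleneck 7, flow now 13.
Augment Well→P→R→Ref: bottleneck 4, flow now 17.
No augmenting path remains; maximum flow = 17.
In the residual graph, reachable from Well: {Well, P, Q, R, U}.
Min-cut edges: P→Ref (6), R→Ref (4), U→Ref (7); capacity 6 + 4 + 7 = 17.
This cut is saturated, so no flow can exceed 17.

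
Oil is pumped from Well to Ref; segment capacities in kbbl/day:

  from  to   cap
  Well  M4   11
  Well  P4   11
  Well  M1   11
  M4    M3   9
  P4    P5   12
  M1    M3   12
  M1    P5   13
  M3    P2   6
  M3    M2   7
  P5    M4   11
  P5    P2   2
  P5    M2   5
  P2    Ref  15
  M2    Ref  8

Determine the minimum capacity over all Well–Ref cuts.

Augment Well→M4→M3→P2→Ref: bottleneck 6, flow now 6.
Augment Well→M4→M3→M2→Ref: bottleneck 3, flow now 9.
Augment Well→P4→P5→P2→Ref: bottleneck 2, flow now 11.
Augment Well→P4→P5→M2→Ref: bottleneck 5, flow now 16.
No augmenting path remains; maximum flow = 16.
By max-flow min-cut, the minimum cut capacity equals the max flow.
In the residual graph, reachable from Well: {Well, M4, P4, M1, M3, P5, M2}.
Min-cut edges: M3→P2 (6), P5→P2 (2), M2→Ref (8); capacity 6 + 2 + 8 = 16.

16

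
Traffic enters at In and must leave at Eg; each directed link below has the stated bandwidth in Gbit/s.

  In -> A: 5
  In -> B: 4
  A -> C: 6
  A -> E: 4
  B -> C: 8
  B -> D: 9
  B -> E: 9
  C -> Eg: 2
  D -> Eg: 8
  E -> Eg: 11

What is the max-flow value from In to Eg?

Augment In→A→C→Eg: bottleneck 2, flow now 2.
Augment In→A→E→Eg: bottleneck 3, flow now 5.
Augment In→B→D→Eg: bottleneck 4, flow now 9.
No augmenting path remains; maximum flow = 9.
In the residual graph, reachable from In: {In}.
Min-cut edges: In→A (5), In→B (4); capacity 5 + 4 = 9.
This cut is saturated, so no flow can exceed 9.

9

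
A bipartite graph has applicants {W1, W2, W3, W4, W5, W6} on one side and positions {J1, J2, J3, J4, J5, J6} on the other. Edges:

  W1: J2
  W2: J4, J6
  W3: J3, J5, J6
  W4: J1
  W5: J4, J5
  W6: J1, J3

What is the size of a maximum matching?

6

Unit-capacity flow: source→left, listed edges, right→sink; max matching = max flow.
Augmenting path W1→J2 (+1); matched 1.
Augmenting path W2→J4 (+1); matched 2.
Augmenting path W3→J3 (+1); matched 3.
Augmenting path W4→J1 (+1); matched 4.
Augmenting path W5→J5 (+1); matched 5.
Augmenting path W6→J3→W3→J6 (+1); matched 6.
No augmenting path remains; maximum matching = 6.
König certificate: {W1, W2, W3, W4, W5, W6} is a vertex cover of size 6 (every listed pair touches it), so no matching can be larger.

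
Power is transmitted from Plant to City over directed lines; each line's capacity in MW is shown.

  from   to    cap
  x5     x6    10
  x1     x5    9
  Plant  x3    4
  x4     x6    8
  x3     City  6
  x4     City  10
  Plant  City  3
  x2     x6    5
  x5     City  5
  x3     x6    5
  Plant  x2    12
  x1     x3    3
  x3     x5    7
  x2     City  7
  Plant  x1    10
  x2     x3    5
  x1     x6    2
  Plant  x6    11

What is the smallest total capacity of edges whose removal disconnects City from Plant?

Augment Plant→City: bottleneck 3, flow now 3.
Augment Plant→x2→City: bottleneck 7, flow now 10.
Augment Plant→x3→City: bottleneck 4, flow now 14.
Augment Plant→x1→x3→City: bottleneck 2, flow now 16.
Augment Plant→x1→x5→City: bottleneck 5, flow now 21.
No augmenting path remains; maximum flow = 21.
By max-flow min-cut, the minimum cut capacity equals the max flow.
In the residual graph, reachable from Plant: {Plant, x1, x2, x3, x5, x6}.
Min-cut edges: Plant→City (3), x2→City (7), x3→City (6), x5→City (5); capacity 3 + 7 + 6 + 5 = 21.

21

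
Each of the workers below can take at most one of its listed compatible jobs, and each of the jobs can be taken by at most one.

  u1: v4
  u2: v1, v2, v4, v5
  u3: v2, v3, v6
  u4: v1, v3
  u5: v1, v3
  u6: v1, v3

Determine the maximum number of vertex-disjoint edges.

Unit-capacity flow: source→left, listed edges, right→sink; max matching = max flow.
Augmenting path u1→v4 (+1); matched 1.
Augmenting path u2→v1 (+1); matched 2.
Augmenting path u3→v2 (+1); matched 3.
Augmenting path u4→v3 (+1); matched 4.
Augmenting path u5→v1→u2→v5 (+1); matched 5.
No augmenting path remains; maximum matching = 5.
König certificate: {u1, u2, u3, v1, v3} is a vertex cover of size 5 (every listed pair touches it), so no matching can be larger.

5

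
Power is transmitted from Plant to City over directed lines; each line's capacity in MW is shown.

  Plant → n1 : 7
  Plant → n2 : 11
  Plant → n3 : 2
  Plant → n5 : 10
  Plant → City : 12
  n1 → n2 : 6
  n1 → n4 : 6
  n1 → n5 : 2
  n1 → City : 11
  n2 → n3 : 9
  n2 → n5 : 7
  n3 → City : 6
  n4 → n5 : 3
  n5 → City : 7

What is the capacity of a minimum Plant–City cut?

Augment Plant→City: bottleneck 12, flow now 12.
Augment Plant→n1→City: bottleneck 7, flow now 19.
Augment Plant→n3→City: bottleneck 2, flow now 21.
Augment Plant→n5→City: bottleneck 7, flow now 28.
Augment Plant→n2→n3→City: bottleneck 4, flow now 32.
No augmenting path remains; maximum flow = 32.
By max-flow min-cut, the minimum cut capacity equals the max flow.
In the residual graph, reachable from Plant: {Plant, n2, n3, n5}.
Min-cut edges: Plant→n1 (7), Plant→City (12), n3→City (6), n5→City (7); capacity 7 + 12 + 6 + 7 = 32.

32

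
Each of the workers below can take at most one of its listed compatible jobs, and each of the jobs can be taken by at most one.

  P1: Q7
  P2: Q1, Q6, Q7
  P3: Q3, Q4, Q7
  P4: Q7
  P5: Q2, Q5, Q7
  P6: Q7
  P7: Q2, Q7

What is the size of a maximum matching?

Unit-capacity flow: source→left, listed edges, right→sink; max matching = max flow.
Augmenting path P1→Q7 (+1); matched 1.
Augmenting path P2→Q1 (+1); matched 2.
Augmenting path P3→Q3 (+1); matched 3.
Augmenting path P5→Q2 (+1); matched 4.
Augmenting path P7→Q2→P5→Q5 (+1); matched 5.
No augmenting path remains; maximum matching = 5.
König certificate: {P2, P3, P5, P7, Q7} is a vertex cover of size 5 (every listed pair touches it), so no matching can be larger.

5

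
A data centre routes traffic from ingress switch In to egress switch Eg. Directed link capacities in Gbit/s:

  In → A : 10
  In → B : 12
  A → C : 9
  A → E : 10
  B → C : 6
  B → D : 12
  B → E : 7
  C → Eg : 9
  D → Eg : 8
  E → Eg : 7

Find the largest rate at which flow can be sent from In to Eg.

22

Augment In→A→C→Eg: bottleneck 9, flow now 9.
Augment In→A→E→Eg: bottleneck 1, flow now 10.
Augment In→B→D→Eg: bottleneck 8, flow now 18.
Augment In→B→E→Eg: bottleneck 4, flow now 22.
No augmenting path remains; maximum flow = 22.
In the residual graph, reachable from In: {In}.
Min-cut edges: In→A (10), In→B (12); capacity 10 + 12 = 22.
This cut is saturated, so no flow can exceed 22.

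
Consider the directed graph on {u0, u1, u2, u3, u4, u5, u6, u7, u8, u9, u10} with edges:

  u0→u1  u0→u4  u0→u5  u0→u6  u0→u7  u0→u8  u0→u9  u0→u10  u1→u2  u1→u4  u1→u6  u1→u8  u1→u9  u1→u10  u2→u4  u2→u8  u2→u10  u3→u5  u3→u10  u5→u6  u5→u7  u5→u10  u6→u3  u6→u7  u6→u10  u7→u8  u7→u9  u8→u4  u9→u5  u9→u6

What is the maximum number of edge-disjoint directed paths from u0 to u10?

Assign every edge capacity 1; by Menger, the answer equals the max flow.
Path u0→u10 (+1); total 1.
Path u0→u1→u10 (+1); total 2.
Path u0→u5→u10 (+1); total 3.
Path u0→u6→u10 (+1); total 4.
Path u0→u9→u6→u3→u10 (+1); total 5.
No residual u0→u10 path; max flow = 5.
Certifying cut of size 5: {u0→u1, u0→u10, u5→u10, u6→u10, u6→u3}.

5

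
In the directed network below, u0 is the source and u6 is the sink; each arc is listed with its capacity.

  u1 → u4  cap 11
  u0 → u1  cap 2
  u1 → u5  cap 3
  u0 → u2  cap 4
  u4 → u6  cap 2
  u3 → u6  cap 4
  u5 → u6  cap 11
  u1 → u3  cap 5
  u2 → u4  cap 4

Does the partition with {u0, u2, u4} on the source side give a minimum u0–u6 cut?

Given cut capacity: 2 + 2 = 4.
Augment u0→u1→u3→u6: bottleneck 2, flow now 2.
Augment u0→u2→u4→u6: bottleneck 2, flow now 4.
No augmenting path remains; maximum flow = 4.
Cut capacity 4 equals the max flow, so it is a minimum cut.

Yes — it is a minimum cut (capacity 4).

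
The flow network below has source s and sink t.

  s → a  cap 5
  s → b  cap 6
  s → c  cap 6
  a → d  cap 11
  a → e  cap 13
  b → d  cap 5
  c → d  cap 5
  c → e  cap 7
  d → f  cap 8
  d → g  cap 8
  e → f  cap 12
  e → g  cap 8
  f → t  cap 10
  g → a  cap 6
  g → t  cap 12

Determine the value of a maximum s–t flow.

Augment s→a→d→f→t: bottleneck 5, flow now 5.
Augment s→b→d→f→t: bottleneck 3, flow now 8.
Augment s→b→d→g→t: bottleneck 2, flow now 10.
Augment s→c→d→g→t: bottleneck 5, flow now 15.
Augment s→c→e→f→t: bottleneck 1, flow now 16.
No augmenting path remains; maximum flow = 16.
In the residual graph, reachable from s: {s, b}.
Min-cut edges: s→a (5), s→c (6), b→d (5); capacity 5 + 6 + 5 = 16.
This cut is saturated, so no flow can exceed 16.

16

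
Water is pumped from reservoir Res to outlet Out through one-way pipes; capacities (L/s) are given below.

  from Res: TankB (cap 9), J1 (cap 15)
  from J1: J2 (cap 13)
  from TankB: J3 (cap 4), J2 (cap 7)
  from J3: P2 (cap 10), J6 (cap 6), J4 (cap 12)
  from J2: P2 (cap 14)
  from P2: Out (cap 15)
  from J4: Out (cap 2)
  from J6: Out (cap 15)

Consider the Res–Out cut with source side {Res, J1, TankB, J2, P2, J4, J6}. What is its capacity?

36

Edges leaving {Res, J1, TankB, J2, P2, J4, J6}: TankB→J3 (4), P2→Out (15), J4→Out (2), J6→Out (15).
Cut capacity = 4 + 15 + 2 + 15 = 36.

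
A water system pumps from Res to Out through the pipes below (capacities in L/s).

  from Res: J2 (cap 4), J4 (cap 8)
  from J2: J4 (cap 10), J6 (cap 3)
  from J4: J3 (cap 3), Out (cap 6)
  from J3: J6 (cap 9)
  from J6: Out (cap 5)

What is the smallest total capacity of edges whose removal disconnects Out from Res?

11

Augment Res→J4→Out: bottleneck 6, flow now 6.
Augment Res→J2→J6→Out: bottleneck 3, flow now 9.
Augment Res→J4→J3→J6→Out: bottleneck 2, flow now 11.
No augmenting path remains; maximum flow = 11.
By max-flow min-cut, the minimum cut capacity equals the max flow.
In the residual graph, reachable from Res: {Res, J2, J4, J3, J6}.
Min-cut edges: J4→Out (6), J6→Out (5); capacity 6 + 5 = 11.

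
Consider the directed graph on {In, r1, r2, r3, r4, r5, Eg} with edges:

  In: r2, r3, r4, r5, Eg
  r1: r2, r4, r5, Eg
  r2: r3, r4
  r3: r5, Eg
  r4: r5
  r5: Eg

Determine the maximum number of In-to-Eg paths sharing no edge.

3

Assign every edge capacity 1; by Menger, the answer equals the max flow.
Path In→Eg (+1); total 1.
Path In→r3→Eg (+1); total 2.
Path In→r5→Eg (+1); total 3.
No residual In→Eg path; max flow = 3.
Certifying cut of size 3: {In→Eg, r3→Eg, r5→Eg}.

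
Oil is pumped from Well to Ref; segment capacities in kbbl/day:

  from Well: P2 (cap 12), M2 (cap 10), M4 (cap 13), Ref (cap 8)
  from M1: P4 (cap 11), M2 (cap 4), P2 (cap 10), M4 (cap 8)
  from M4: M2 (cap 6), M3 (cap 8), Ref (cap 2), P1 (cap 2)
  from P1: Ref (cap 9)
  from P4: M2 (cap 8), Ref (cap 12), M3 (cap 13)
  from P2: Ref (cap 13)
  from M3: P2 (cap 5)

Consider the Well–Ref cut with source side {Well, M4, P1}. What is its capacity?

55

Edges leaving {Well, M4, P1}: Well→P2 (12), Well→M2 (10), Well→Ref (8), M4→M3 (8), M4→M2 (6), M4→Ref (2), P1→Ref (9).
Cut capacity = 12 + 10 + 8 + 8 + 6 + 2 + 9 = 55.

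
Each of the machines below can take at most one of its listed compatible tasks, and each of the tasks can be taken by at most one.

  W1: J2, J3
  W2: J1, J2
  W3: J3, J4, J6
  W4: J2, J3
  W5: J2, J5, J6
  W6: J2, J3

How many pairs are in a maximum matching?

Unit-capacity flow: source→left, listed edges, right→sink; max matching = max flow.
Augmenting path W1→J2 (+1); matched 1.
Augmenting path W2→J1 (+1); matched 2.
Augmenting path W3→J3 (+1); matched 3.
Augmenting path W5→J5 (+1); matched 4.
Augmenting path W4→J3→W3→J4 (+1); matched 5.
No augmenting path remains; maximum matching = 5.
König certificate: {W2, W3, W5, J2, J3} is a vertex cover of size 5 (every listed pair touches it), so no matching can be larger.

5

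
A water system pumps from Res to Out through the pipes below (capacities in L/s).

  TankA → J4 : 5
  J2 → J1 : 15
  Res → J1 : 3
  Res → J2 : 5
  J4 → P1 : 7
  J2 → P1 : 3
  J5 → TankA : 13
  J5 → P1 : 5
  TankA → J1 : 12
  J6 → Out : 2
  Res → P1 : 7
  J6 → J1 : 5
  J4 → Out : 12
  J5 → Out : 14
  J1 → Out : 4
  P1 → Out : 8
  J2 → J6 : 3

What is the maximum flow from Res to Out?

14

Augment Res→J1→Out: bottleneck 3, flow now 3.
Augment Res→P1→Out: bottleneck 7, flow now 10.
Augment Res→J2→J6→Out: bottleneck 2, flow now 12.
Augment Res→J2→J1→Out: bottleneck 1, flow now 13.
Augment Res→J2→P1→Out: bottleneck 1, flow now 14.
No augmenting path remains; maximum flow = 14.
In the residual graph, reachable from Res: {Res, J6, J2, J1, P1}.
Min-cut edges: J6→Out (2), J1→Out (4), P1→Out (8); capacity 2 + 4 + 8 = 14.
This cut is saturated, so no flow can exceed 14.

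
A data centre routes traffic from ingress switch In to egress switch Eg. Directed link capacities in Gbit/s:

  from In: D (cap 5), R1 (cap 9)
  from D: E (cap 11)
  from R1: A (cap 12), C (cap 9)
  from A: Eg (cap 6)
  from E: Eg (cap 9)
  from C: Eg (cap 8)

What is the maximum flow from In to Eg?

Augment In→D→E→Eg: bottleneck 5, flow now 5.
Augment In→R1→A→Eg: bottleneck 6, flow now 11.
Augment In→R1→C→Eg: bottleneck 3, flow now 14.
No augmenting path remains; maximum flow = 14.
In the residual graph, reachable from In: {In}.
Min-cut edges: In→D (5), In→R1 (9); capacity 5 + 9 = 14.
This cut is saturated, so no flow can exceed 14.

14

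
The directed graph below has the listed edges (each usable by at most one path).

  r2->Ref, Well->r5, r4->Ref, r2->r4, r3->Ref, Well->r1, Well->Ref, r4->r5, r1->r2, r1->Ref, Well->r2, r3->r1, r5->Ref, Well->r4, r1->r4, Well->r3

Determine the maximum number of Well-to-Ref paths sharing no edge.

6

Assign every edge capacity 1; by Menger, the answer equals the max flow.
Path Well→Ref (+1); total 1.
Path Well→r1→Ref (+1); total 2.
Path Well→r2→Ref (+1); total 3.
Path Well→r3→Ref (+1); total 4.
Path Well→r4→Ref (+1); total 5.
Path Well→r5→Ref (+1); total 6.
No residual Well→Ref path; max flow = 6.
Certifying cut of size 6: {Well→Ref, Well→r1, Well→r2, Well→r3, Well→r4, Well→r5}.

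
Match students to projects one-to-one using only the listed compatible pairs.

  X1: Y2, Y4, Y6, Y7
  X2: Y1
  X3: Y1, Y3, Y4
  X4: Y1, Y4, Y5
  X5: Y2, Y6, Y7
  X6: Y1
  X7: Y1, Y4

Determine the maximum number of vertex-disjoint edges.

6

Unit-capacity flow: source→left, listed edges, right→sink; max matching = max flow.
Augmenting path X1→Y2 (+1); matched 1.
Augmenting path X2→Y1 (+1); matched 2.
Augmenting path X3→Y3 (+1); matched 3.
Augmenting path X4→Y4 (+1); matched 4.
Augmenting path X5→Y6 (+1); matched 5.
Augmenting path X7→Y4→X4→Y5 (+1); matched 6.
No augmenting path remains; maximum matching = 6.
König certificate: {X1, X3, X4, X5, X7, Y1} is a vertex cover of size 6 (every listed pair touches it), so no matching can be larger.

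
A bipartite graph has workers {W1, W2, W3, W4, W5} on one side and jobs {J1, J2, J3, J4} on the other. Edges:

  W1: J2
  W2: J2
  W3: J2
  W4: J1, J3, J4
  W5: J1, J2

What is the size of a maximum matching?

Unit-capacity flow: source→left, listed edges, right→sink; max matching = max flow.
Augmenting path W1→J2 (+1); matched 1.
Augmenting path W4→J1 (+1); matched 2.
Augmenting path W5→J1→W4→J3 (+1); matched 3.
No augmenting path remains; maximum matching = 3.
König certificate: {W4, W5, J2} is a vertex cover of size 3 (every listed pair touches it), so no matching can be larger.

3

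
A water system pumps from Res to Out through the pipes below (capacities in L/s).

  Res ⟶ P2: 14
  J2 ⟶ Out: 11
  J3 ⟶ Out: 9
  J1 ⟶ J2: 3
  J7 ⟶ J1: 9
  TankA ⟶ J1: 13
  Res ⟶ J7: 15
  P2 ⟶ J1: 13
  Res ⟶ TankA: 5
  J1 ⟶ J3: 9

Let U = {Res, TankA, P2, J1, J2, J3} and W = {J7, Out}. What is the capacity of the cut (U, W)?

35

Edges leaving {Res, TankA, P2, J1, J2, J3}: Res→J7 (15), J2→Out (11), J3→Out (9).
Cut capacity = 15 + 11 + 9 = 35.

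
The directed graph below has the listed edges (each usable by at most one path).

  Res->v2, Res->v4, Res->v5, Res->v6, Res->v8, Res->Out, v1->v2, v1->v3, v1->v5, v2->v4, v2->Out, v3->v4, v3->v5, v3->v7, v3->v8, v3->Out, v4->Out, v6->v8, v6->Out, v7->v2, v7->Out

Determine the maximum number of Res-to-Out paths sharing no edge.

4

Assign every edge capacity 1; by Menger, the answer equals the max flow.
Path Res→Out (+1); total 1.
Path Res→v2→Out (+1); total 2.
Path Res→v4→Out (+1); total 3.
Path Res→v6→Out (+1); total 4.
No residual Res→Out path; max flow = 4.
Certifying cut of size 4: {Res→Out, Res→v2, Res→v4, Res→v6}.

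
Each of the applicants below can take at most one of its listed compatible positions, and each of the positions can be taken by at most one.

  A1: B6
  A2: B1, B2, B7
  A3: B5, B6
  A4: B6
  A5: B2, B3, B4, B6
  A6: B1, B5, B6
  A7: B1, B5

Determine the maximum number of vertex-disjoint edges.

Unit-capacity flow: source→left, listed edges, right→sink; max matching = max flow.
Augmenting path A1→B6 (+1); matched 1.
Augmenting path A2→B1 (+1); matched 2.
Augmenting path A3→B5 (+1); matched 3.
Augmenting path A5→B2 (+1); matched 4.
Augmenting path A6→B1→A2→B7 (+1); matched 5.
No augmenting path remains; maximum matching = 5.
König certificate: {A2, A5, B1, B5, B6} is a vertex cover of size 5 (every listed pair touches it), so no matching can be larger.

5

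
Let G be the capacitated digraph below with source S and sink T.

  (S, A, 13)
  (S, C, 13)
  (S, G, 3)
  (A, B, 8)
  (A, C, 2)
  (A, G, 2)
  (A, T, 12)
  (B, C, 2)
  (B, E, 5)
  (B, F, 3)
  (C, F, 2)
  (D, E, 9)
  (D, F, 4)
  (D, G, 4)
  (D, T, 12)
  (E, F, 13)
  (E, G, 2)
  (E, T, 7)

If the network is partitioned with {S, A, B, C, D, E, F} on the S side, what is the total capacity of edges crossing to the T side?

Edges leaving {S, A, B, C, D, E, F}: S→G (3), A→G (2), A→T (12), D→G (4), D→T (12), E→G (2), E→T (7).
Cut capacity = 3 + 2 + 12 + 4 + 12 + 2 + 7 = 42.

42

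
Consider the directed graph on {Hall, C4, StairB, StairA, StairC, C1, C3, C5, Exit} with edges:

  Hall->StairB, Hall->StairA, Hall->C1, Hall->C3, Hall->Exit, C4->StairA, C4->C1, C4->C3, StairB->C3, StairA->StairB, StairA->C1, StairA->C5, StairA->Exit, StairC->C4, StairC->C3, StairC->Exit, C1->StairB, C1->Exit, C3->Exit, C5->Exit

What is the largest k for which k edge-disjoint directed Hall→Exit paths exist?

4

Assign every edge capacity 1; by Menger, the answer equals the max flow.
Path Hall→Exit (+1); total 1.
Path Hall→StairA→Exit (+1); total 2.
Path Hall→C1→Exit (+1); total 3.
Path Hall→C3→Exit (+1); total 4.
No residual Hall→Exit path; max flow = 4.
Certifying cut of size 4: {C3→Exit, Hall→C1, Hall→Exit, Hall→StairA}.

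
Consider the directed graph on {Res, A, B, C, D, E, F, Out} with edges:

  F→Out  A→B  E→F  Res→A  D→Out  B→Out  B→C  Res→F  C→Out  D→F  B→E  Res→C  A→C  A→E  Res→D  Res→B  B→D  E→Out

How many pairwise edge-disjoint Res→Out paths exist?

5

Assign every edge capacity 1; by Menger, the answer equals the max flow.
Path Res→B→Out (+1); total 1.
Path Res→C→Out (+1); total 2.
Path Res→D→Out (+1); total 3.
Path Res→F→Out (+1); total 4.
Path Res→A→E→Out (+1); total 5.
No residual Res→Out path; max flow = 5.
Certifying cut of size 5: {Res→A, Res→B, Res→C, Res→D, Res→F}.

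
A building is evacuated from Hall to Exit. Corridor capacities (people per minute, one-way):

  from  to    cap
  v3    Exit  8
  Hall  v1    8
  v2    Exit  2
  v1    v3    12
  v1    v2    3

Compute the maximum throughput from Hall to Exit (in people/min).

Augment Hall→v1→v2→Exit: bottleneck 2, flow now 2.
Augment Hall→v1→v3→Exit: bottleneck 6, flow now 8.
No augmenting path remains; maximum flow = 8.
In the residual graph, reachable from Hall: {Hall}.
Min-cut edges: Hall→v1 (8); capacity 8 = 8.
This cut is saturated, so no flow can exceed 8.

8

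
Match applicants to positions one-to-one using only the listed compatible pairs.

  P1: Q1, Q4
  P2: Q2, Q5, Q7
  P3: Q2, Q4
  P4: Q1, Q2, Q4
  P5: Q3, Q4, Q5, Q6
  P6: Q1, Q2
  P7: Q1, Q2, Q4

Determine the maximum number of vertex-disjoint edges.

Unit-capacity flow: source→left, listed edges, right→sink; max matching = max flow.
Augmenting path P1→Q1 (+1); matched 1.
Augmenting path P2→Q2 (+1); matched 2.
Augmenting path P3→Q4 (+1); matched 3.
Augmenting path P5→Q3 (+1); matched 4.
Augmenting path P4→Q2→P2→Q5 (+1); matched 5.
No augmenting path remains; maximum matching = 5.
König certificate: {P2, P5, Q1, Q2, Q4} is a vertex cover of size 5 (every listed pair touches it), so no matching can be larger.

5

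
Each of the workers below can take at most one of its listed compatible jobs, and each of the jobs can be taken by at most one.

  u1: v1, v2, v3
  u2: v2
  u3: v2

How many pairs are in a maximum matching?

Unit-capacity flow: source→left, listed edges, right→sink; max matching = max flow.
Augmenting path u1→v1 (+1); matched 1.
Augmenting path u2→v2 (+1); matched 2.
No augmenting path remains; maximum matching = 2.
König certificate: {u1, v2} is a vertex cover of size 2 (every listed pair touches it), so no matching can be larger.

2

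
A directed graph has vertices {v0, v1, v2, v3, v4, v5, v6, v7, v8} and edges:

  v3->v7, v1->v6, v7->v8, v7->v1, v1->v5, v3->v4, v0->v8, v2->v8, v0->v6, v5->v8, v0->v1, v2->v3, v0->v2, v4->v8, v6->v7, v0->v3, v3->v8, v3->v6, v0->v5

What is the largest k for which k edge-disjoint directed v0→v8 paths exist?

Assign every edge capacity 1; by Menger, the answer equals the max flow.
Path v0→v8 (+1); total 1.
Path v0→v2→v8 (+1); total 2.
Path v0→v3→v8 (+1); total 3.
Path v0→v5→v8 (+1); total 4.
Path v0→v6→v7→v8 (+1); total 5.
No residual v0→v8 path; max flow = 5.
Certifying cut of size 5: {v0→v2, v0→v3, v0→v8, v5→v8, v6→v7}.

5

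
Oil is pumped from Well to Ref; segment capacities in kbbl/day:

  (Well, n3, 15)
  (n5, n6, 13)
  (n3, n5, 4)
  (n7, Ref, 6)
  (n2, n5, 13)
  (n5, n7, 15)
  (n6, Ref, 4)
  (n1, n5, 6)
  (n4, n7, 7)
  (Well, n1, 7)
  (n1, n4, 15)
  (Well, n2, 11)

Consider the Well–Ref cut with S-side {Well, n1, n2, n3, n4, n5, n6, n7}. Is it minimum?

Yes — it is a minimum cut (capacity 10).

Given cut capacity: 4 + 6 = 10.
Augment Well→n1→n4→n7→Ref: bottleneck 6, flow now 6.
Augment Well→n1→n5→n6→Ref: bottleneck 1, flow now 7.
Augment Well→n2→n5→n6→Ref: bottleneck 3, flow now 10.
No augmenting path remains; maximum flow = 10.
Cut capacity 10 equals the max flow, so it is a minimum cut.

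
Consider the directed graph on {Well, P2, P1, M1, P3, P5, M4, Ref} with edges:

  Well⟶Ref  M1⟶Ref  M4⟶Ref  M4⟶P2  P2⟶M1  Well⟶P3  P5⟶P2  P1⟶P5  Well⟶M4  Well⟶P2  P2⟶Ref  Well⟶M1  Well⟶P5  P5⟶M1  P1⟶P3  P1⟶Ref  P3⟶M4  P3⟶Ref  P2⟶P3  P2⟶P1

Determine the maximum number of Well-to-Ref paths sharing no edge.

Assign every edge capacity 1; by Menger, the answer equals the max flow.
Path Well→Ref (+1); total 1.
Path Well→P2→Ref (+1); total 2.
Path Well→M1→Ref (+1); total 3.
Path Well→P3→Ref (+1); total 4.
Path Well→M4→Ref (+1); total 5.
Path Well→P5→P2→P1→Ref (+1); total 6.
No residual Well→Ref path; max flow = 6.
Certifying cut of size 6: {Well→M1, Well→M4, Well→P2, Well→P3, Well→P5, Well→Ref}.

6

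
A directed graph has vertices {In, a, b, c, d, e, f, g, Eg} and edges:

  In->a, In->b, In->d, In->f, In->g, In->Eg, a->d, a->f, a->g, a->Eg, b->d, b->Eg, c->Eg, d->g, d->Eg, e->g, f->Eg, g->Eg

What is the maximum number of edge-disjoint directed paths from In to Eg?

Assign every edge capacity 1; by Menger, the answer equals the max flow.
Path In→Eg (+1); total 1.
Path In→a→Eg (+1); total 2.
Path In→b→Eg (+1); total 3.
Path In→d→Eg (+1); total 4.
Path In→f→Eg (+1); total 5.
Path In→g→Eg (+1); total 6.
No residual In→Eg path; max flow = 6.
Certifying cut of size 6: {In→Eg, In→a, In→b, In→d, In→f, In→g}.

6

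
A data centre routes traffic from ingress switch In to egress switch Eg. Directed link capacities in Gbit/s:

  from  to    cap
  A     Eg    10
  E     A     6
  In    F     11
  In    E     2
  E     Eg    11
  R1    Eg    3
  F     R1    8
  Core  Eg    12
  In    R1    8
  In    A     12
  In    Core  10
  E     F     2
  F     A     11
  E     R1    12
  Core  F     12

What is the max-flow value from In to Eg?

Augment In→Core→Eg: bottleneck 10, flow now 10.
Augment In→E→Eg: bottleneck 2, flow now 12.
Augment In→A→Eg: bottleneck 10, flow now 22.
Augment In→R1→Eg: bottleneck 3, flow now 25.
No augmenting path remains; maximum flow = 25.
In the residual graph, reachable from In: {In, F, A, R1}.
Min-cut edges: In→Core (10), In→E (2), A→Eg (10), R1→Eg (3); capacity 10 + 2 + 10 + 3 = 25.
This cut is saturated, so no flow can exceed 25.

25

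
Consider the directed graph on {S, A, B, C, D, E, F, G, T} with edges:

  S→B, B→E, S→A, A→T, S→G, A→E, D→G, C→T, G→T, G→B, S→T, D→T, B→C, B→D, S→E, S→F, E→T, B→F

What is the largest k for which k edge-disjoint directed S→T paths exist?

Assign every edge capacity 1; by Menger, the answer equals the max flow.
Path S→T (+1); total 1.
Path S→A→T (+1); total 2.
Path S→E→T (+1); total 3.
Path S→G→T (+1); total 4.
Path S→B→C→T (+1); total 5.
No residual S→T path; max flow = 5.
Certifying cut of size 5: {S→A, S→B, S→E, S→G, S→T}.

5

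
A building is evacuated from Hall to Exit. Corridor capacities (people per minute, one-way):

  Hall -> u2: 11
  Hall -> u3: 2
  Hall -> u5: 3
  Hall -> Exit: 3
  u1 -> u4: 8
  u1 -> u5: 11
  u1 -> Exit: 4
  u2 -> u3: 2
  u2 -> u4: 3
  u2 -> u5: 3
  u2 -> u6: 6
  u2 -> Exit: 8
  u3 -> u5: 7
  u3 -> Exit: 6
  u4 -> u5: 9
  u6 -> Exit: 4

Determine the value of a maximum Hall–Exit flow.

Augment Hall→Exit: bottleneck 3, flow now 3.
Augment Hall→u2→Exit: bottleneck 8, flow now 11.
Augment Hall→u3→Exit: bottleneck 2, flow now 13.
Augment Hall→u2→u3→Exit: bottleneck 2, flow now 15.
Augment Hall→u2→u6→Exit: bottleneck 1, flow now 16.
No augmenting path remains; maximum flow = 16.
In the residual graph, reachable from Hall: {Hall, u5}.
Min-cut edges: Hall→u2 (11), Hall→u3 (2), Hall→Exit (3); capacity 11 + 2 + 3 = 16.
This cut is saturated, so no flow can exceed 16.

16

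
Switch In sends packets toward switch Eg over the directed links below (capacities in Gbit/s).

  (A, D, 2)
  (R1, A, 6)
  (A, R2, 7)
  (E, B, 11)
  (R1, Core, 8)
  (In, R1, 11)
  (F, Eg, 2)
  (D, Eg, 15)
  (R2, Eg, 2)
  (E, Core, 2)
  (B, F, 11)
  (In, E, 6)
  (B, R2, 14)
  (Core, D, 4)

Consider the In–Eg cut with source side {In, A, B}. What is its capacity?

Edges leaving {In, A, B}: In→R1 (11), In→E (6), A→R2 (7), A→D (2), B→F (11), B→R2 (14).
Cut capacity = 11 + 6 + 7 + 2 + 11 + 14 = 51.

51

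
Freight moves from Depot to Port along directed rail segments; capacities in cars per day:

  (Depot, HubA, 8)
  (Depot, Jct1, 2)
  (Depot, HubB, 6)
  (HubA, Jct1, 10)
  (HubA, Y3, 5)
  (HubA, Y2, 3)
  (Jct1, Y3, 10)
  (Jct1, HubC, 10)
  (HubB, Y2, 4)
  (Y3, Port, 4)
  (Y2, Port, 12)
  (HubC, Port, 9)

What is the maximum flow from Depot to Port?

Augment Depot→HubA→Y3→Port: bottleneck 4, flow now 4.
Augment Depot→HubA→Y2→Port: bottleneck 3, flow now 7.
Augment Depot→Jct1→HubC→Port: bottleneck 2, flow now 9.
Augment Depot→HubB→Y2→Port: bottleneck 4, flow now 13.
Augment Depot→HubA→Jct1→HubC→Port: bottleneck 1, flow now 14.
No augmenting path remains; maximum flow = 14.
In the residual graph, reachable from Depot: {Depot, HubB}.
Min-cut edges: Depot→HubA (8), Depot→Jct1 (2), HubB→Y2 (4); capacity 8 + 2 + 4 = 14.
This cut is saturated, so no flow can exceed 14.

14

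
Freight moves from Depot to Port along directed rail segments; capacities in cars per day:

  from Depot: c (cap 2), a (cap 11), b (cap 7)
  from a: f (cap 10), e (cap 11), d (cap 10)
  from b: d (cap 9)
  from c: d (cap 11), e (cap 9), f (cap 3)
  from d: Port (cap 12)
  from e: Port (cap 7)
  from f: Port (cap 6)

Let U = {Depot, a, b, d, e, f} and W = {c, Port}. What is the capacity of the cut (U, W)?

27

Edges leaving {Depot, a, b, d, e, f}: Depot→c (2), d→Port (12), e→Port (7), f→Port (6).
Cut capacity = 2 + 12 + 7 + 6 = 27.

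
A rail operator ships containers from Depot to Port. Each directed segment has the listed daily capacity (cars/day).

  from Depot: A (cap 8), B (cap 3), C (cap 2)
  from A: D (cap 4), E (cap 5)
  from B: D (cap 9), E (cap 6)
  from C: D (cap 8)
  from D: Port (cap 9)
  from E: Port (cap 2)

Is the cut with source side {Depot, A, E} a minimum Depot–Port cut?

Given cut capacity: 3 + 2 + 4 + 2 = 11.
Augment Depot→A→D→Port: bottleneck 4, flow now 4.
Augment Depot→A→E→Port: bottleneck 2, flow now 6.
Augment Depot→B→D→Port: bottleneck 3, flow now 9.
Augment Depot→C→D→Port: bottleneck 2, flow now 11.
No augmenting path remains; maximum flow = 11.
Cut capacity 11 equals the max flow, so it is a minimum cut.

Yes — it is a minimum cut (capacity 11).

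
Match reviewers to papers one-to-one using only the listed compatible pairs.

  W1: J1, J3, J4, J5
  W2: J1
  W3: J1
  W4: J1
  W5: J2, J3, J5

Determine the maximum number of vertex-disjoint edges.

3

Unit-capacity flow: source→left, listed edges, right→sink; max matching = max flow.
Augmenting path W1→J1 (+1); matched 1.
Augmenting path W5→J2 (+1); matched 2.
Augmenting path W2→J1→W1→J3 (+1); matched 3.
No augmenting path remains; maximum matching = 3.
König certificate: {W1, W5, J1} is a vertex cover of size 3 (every listed pair touches it), so no matching can be larger.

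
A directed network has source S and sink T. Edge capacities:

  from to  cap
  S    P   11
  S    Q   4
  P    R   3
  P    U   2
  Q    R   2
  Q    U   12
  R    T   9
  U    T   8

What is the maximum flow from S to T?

Augment S→P→R→T: bottleneck 3, flow now 3.
Augment S→P→U→T: bottleneck 2, flow now 5.
Augment S→Q→R→T: bottleneck 2, flow now 7.
Augment S→Q→U→T: bottleneck 2, flow now 9.
No augmenting path remains; maximum flow = 9.
In the residual graph, reachable from S: {S, P}.
Min-cut edges: S→Q (4), P→R (3), P→U (2); capacity 4 + 3 + 2 = 9.
This cut is saturated, so no flow can exceed 9.

9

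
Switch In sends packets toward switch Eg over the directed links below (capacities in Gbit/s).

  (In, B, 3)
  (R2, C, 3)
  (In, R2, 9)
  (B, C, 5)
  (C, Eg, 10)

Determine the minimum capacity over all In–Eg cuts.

6

Augment In→B→C→Eg: bottleneck 3, flow now 3.
Augment In→R2→C→Eg: bottleneck 3, flow now 6.
No augmenting path remains; maximum flow = 6.
By max-flow min-cut, the minimum cut capacity equals the max flow.
In the residual graph, reachable from In: {In, R2}.
Min-cut edges: In→B (3), R2→C (3); capacity 3 + 3 = 6.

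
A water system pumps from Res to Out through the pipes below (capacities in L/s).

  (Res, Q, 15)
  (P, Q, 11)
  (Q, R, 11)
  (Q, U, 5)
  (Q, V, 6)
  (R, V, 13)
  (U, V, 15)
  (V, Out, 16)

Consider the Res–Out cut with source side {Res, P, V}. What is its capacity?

42

Edges leaving {Res, P, V}: Res→Q (15), P→Q (11), V→Out (16).
Cut capacity = 15 + 11 + 16 = 42.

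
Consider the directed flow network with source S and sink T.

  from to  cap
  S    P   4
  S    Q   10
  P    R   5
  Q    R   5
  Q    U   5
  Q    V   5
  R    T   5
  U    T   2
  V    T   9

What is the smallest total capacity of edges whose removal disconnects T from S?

Augment S→P→R→T: bottleneck 4, flow now 4.
Augment S→Q→R→T: bottleneck 1, flow now 5.
Augment S→Q→U→T: bottleneck 2, flow now 7.
Augment S→Q→V→T: bottleneck 5, flow now 12.
No augmenting path remains; maximum flow = 12.
By max-flow min-cut, the minimum cut capacity equals the max flow.
In the residual graph, reachable from S: {S, P, Q, R, U}.
Min-cut edges: Q→V (5), R→T (5), U→T (2); capacity 5 + 5 + 2 = 12.

12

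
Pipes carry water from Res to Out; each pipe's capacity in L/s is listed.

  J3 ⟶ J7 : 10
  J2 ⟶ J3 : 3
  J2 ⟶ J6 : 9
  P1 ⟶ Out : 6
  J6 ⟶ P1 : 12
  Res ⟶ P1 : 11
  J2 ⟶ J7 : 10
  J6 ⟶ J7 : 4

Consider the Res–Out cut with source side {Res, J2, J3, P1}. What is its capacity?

Edges leaving {Res, J2, J3, P1}: J2→J7 (10), J2→J6 (9), J3→J7 (10), P1→Out (6).
Cut capacity = 10 + 9 + 10 + 6 = 35.

35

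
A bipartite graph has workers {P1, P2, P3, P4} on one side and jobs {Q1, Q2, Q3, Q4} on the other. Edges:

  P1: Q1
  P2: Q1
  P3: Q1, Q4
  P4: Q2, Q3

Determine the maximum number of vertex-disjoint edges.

Unit-capacity flow: source→left, listed edges, right→sink; max matching = max flow.
Augmenting path P1→Q1 (+1); matched 1.
Augmenting path P3→Q4 (+1); matched 2.
Augmenting path P4→Q2 (+1); matched 3.
No augmenting path remains; maximum matching = 3.
König certificate: {P3, P4, Q1} is a vertex cover of size 3 (every listed pair touches it), so no matching can be larger.

3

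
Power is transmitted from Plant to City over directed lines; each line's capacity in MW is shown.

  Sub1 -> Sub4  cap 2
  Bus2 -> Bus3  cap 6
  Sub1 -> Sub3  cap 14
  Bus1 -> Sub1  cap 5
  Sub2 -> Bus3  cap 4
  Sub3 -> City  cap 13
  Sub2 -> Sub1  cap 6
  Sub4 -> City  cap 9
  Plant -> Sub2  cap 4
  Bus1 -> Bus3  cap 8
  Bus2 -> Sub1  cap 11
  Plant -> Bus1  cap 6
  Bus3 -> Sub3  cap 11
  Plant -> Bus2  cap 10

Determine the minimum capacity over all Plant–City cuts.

Augment Plant→Bus2→Sub1→Sub4→City: bottleneck 2, flow now 2.
Augment Plant→Bus2→Sub1→Sub3→City: bottleneck 8, flow now 10.
Augment Plant→Sub2→Sub1→Sub3→City: bottleneck 4, flow now 14.
Augment Plant→Bus1→Sub1→Sub3→City: bottleneck 1, flow now 15.
No augmenting path remains; maximum flow = 15.
By max-flow min-cut, the minimum cut capacity equals the max flow.
In the residual graph, reachable from Plant: {Plant, Bus2, Sub2, Bus1, Sub1, Bus3, Sub3}.
Min-cut edges: Sub1→Sub4 (2), Sub3→City (13); capacity 2 + 13 = 15.

15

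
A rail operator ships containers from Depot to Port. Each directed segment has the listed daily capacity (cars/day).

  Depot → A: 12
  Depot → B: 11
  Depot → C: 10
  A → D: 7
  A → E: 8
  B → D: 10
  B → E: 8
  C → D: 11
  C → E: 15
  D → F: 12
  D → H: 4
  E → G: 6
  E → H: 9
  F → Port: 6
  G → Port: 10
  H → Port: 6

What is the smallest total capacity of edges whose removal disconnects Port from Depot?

18

Augment Depot→A→D→F→Port: bottleneck 6, flow now 6.
Augment Depot→A→D→H→Port: bottleneck 1, flow now 7.
Augment Depot→A→E→G→Port: bottleneck 5, flow now 12.
Augment Depot→B→D→H→Port: bottleneck 3, flow now 15.
Augment Depot→B→E→G→Port: bottleneck 1, flow now 16.
Augment Depot→B→E→H→Port: bottleneck 2, flow now 18.
No augmenting path remains; maximum flow = 18.
By max-flow min-cut, the minimum cut capacity equals the max flow.
In the residual graph, reachable from Depot: {Depot, A, B, C, D, E, F, H}.
Min-cut edges: E→G (6), F→Port (6), H→Port (6); capacity 6 + 6 + 6 = 18.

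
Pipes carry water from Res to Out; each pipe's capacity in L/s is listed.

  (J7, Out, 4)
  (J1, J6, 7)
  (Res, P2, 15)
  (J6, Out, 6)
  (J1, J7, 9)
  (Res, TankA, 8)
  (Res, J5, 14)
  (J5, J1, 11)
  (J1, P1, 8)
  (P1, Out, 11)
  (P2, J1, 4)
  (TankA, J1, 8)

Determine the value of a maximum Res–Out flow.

Augment Res→J5→J1→J6→Out: bottleneck 6, flow now 6.
Augment Res→J5→J1→J7→Out: bottleneck 4, flow now 10.
Augment Res→J5→J1→P1→Out: bottleneck 1, flow now 11.
Augment Res→TankA→J1→P1→Out: bottleneck 7, flow now 18.
No augmenting path remains; maximum flow = 18.
In the residual graph, reachable from Res: {Res, J5, TankA, P2, J1, J6, J7}.
Min-cut edges: J1→P1 (8), J6→Out (6), J7→Out (4); capacity 8 + 6 + 4 = 18.
This cut is saturated, so no flow can exceed 18.

18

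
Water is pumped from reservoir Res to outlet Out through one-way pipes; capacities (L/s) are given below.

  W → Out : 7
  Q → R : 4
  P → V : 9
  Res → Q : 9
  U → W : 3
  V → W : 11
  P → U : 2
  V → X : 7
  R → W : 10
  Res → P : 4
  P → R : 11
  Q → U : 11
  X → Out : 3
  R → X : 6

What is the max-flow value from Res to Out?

Augment Res→P→R→W→Out: bottleneck 4, flow now 4.
Augment Res→Q→R→W→Out: bottleneck 3, flow now 7.
Augment Res→Q→R→X→Out: bottleneck 1, flow now 8.
Augment Res→Q→U→W→R→X→Out: bottleneck 2, flow now 10. (uses reverse residual edge)
No augmenting path remains; maximum flow = 10.
In the residual graph, reachable from Res: {Res, P, Q, R, U, V, W, X}.
Min-cut edges: W→Out (7), X→Out (3); capacity 7 + 3 = 10.
This cut is saturated, so no flow can exceed 10.

10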